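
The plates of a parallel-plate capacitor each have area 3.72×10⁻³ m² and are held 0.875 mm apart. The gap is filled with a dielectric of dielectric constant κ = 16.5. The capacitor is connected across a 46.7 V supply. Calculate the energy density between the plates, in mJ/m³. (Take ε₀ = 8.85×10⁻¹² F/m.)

E = V/d = 46.7 / 8.75×10⁻⁴ = 5.34×10⁴ V/m.
u = ½κε₀E² = ½ × 16.5 × 8.85×10⁻¹² × (5.34×10⁴)² = 0.208 J/m³.

208 mJ/m³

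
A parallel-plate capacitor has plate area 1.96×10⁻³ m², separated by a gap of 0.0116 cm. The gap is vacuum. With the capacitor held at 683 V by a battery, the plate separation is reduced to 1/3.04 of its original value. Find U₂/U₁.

U₂/U₁ ≈ 3.04

Battery connected ⇒ V is held fixed.
C₂ = 3.04 C₁ and U = ½CV², so U₂/U₁ = C₂/C₁ = 3.04.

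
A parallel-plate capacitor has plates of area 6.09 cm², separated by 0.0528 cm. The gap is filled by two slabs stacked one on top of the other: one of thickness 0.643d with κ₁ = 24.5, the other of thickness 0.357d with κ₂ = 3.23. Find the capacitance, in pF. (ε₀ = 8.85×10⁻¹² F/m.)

C ≈ 74.6 pF

A = 6.09 cm² = 6.09×10⁻⁴ m².
Stacked slabs ⇒ two capacitors in series, each with the full plate area.
C₁ = κ₁ε₀A/d₁ = 24.5 × 8.85×10⁻¹² × 6.09×10⁻⁴ / 3.40×10⁻⁴ = 3.89×10⁻¹⁰ F.
C₂ = κ₂ε₀A/d₂ = 3.23 × 8.85×10⁻¹² × 6.09×10⁻⁴ / 1.88×10⁻⁴ = 9.24×10⁻¹¹ F.
C = (1/C₁ + 1/C₂)⁻¹ = 7.46×10⁻¹¹ F.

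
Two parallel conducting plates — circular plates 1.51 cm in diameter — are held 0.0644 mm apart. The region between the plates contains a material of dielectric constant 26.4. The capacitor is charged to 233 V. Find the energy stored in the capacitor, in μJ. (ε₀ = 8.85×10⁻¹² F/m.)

A = π(1.51/2 cm)² = 1.79×10⁻⁴ m².
C = κε₀A/d = 26.4 × 8.85×10⁻¹² × 1.79×10⁻⁴ / 6.44×10⁻⁵ = 6.50×10⁻¹⁰ F.
U = ½CV² = ½ × 6.50×10⁻¹⁰ × (233)² = 1.76×10⁻⁵ J.

U ≈ 17.6 μJ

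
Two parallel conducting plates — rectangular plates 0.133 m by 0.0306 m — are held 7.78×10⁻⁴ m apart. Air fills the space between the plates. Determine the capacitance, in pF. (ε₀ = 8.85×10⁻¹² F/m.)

A = 0.133 × 0.0306 m² = 4.07×10⁻³ m².
C = ε₀A/d = 8.85×10⁻¹² × 4.07×10⁻³ / 7.78×10⁻⁴ = 4.63×10⁻¹¹ F.

C ≈ 46.3 pF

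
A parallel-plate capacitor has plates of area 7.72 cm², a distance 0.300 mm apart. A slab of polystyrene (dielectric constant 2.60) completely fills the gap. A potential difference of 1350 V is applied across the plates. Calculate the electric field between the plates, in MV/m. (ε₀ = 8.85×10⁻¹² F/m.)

E = V/d = 1350 / 3.00×10⁻⁴ = 4.50×10⁶ V/m.

E ≈ 4.50 MV/m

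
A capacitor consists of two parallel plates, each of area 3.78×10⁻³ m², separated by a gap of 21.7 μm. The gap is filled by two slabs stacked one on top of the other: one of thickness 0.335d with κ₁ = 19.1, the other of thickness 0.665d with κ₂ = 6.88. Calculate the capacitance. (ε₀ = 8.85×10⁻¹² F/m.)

13.5 nF

Stacked slabs ⇒ two capacitors in series, each with the full plate area.
C₁ = κ₁ε₀A/d₁ = 19.1 × 8.85×10⁻¹² × 3.78×10⁻³ / 7.27×10⁻⁶ = 8.79×10⁻⁸ F.
C₂ = κ₂ε₀A/d₂ = 6.88 × 8.85×10⁻¹² × 3.78×10⁻³ / 1.44×10⁻⁵ = 1.59×10⁻⁸ F.
C = (1/C₁ + 1/C₂)⁻¹ = 1.35×10⁻⁸ F.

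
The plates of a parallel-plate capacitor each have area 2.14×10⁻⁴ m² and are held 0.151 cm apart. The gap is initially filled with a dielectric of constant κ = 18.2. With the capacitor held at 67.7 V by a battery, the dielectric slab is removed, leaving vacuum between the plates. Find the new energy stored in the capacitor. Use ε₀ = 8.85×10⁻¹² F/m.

Initially C₁ = κε₀A/d = 18.2 × 8.85×10⁻¹² × 2.14×10⁻⁴ / 1.51×10⁻³ = 2.28×10⁻¹¹ F.
U₁ = 5.23×10⁻⁸ J.
Battery connected ⇒ V is held fixed. C₂ = 0.0549 C₁ and U = ½CV², so U₂/U₁ = C₂/C₁ = 0.0549.
U₂ = 0.0549 × 5.23×10⁻⁸ = 2.87×10⁻⁹ J.

U ≈ 2.87 nJ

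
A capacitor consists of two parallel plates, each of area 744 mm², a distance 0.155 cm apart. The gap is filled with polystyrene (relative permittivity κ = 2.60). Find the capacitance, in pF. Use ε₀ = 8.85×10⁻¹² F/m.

11.0 pF

A = 744 mm² = 7.44×10⁻⁴ m².
C = κε₀A/d = 2.60 × 8.85×10⁻¹² × 7.44×10⁻⁴ / 1.55×10⁻³ = 1.10×10⁻¹¹ F.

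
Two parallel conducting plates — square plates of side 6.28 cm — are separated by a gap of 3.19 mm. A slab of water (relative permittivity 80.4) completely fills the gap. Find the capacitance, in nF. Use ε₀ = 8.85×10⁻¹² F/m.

A = (6.28 cm)² = 3.94×10⁻³ m².
C = κε₀A/d = 80.4 × 8.85×10⁻¹² × 3.94×10⁻³ / 3.19×10⁻³ = 8.80×10⁻¹⁰ F.

0.880 nF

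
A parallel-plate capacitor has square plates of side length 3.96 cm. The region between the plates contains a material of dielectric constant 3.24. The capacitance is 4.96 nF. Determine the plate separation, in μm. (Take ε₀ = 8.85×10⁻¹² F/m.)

A = (3.96 cm)² = 1.57×10⁻³ m².
d = κε₀A/C = 3.24 × 8.85×10⁻¹² × 1.57×10⁻³ / 4.96×10⁻⁹ = 9.07×10⁻⁶ m.

9.07 μm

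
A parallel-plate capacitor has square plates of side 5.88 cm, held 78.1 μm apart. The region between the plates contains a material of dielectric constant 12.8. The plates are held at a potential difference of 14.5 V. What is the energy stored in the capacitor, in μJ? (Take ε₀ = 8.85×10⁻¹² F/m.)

U ≈ 0.527 μJ

A = (5.88 cm)² = 3.46×10⁻³ m².
C = κε₀A/d = 12.8 × 8.85×10⁻¹² × 3.46×10⁻³ / 7.81×10⁻⁵ = 5.01×10⁻⁹ F.
U = ½CV² = ½ × 5.01×10⁻⁹ × (14.5)² = 5.27×10⁻⁷ J.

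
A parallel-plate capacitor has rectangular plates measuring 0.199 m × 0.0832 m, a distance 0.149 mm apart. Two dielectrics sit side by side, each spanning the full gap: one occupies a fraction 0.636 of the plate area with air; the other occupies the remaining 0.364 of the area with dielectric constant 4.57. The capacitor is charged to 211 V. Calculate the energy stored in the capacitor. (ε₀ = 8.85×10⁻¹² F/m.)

A = 0.199 × 0.0832 m² = 1.66×10⁻² m².
Side-by-side slabs ⇒ two capacitors in parallel, each spanning the full gap.
C₁ = κ₁ε₀A₁/d = 1.00 × 8.85×10⁻¹² × 1.05×10⁻² / 1.49×10⁻⁴ = 6.25×10⁻¹⁰ F.
C₂ = κ₂ε₀A₂/d = 4.57 × 8.85×10⁻¹² × 6.03×10⁻³ / 1.49×10⁻⁴ = 1.64×10⁻⁹ F.
C = C₁ + C₂ = 2.26×10⁻⁹ F.
U = ½CV² = ½ × 2.26×10⁻⁹ × (211)² = 5.03×10⁻⁵ J.

U ≈ 50.3 μJ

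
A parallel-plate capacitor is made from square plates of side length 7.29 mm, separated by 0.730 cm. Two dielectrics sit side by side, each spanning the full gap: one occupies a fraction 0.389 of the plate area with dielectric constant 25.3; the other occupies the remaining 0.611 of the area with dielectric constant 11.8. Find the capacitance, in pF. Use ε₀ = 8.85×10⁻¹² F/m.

1.10 pF

A = (7.29 mm)² = 5.31×10⁻⁵ m².
Side-by-side slabs ⇒ two capacitors in parallel, each spanning the full gap.
C₁ = κ₁ε₀A₁/d = 25.3 × 8.85×10⁻¹² × 2.07×10⁻⁵ / 7.30×10⁻³ = 6.34×10⁻¹³ F.
C₂ = κ₂ε₀A₂/d = 11.8 × 8.85×10⁻¹² × 3.25×10⁻⁵ / 7.30×10⁻³ = 4.65×10⁻¹³ F.
C = C₁ + C₂ = 1.10×10⁻¹² F.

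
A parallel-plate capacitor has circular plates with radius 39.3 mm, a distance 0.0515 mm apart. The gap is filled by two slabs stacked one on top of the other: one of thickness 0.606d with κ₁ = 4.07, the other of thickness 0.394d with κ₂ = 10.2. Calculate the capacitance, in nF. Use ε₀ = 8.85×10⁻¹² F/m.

A = π(39.3 mm)² = 4.85×10⁻³ m².
Stacked slabs ⇒ two capacitors in series, each with the full plate area.
C₁ = κ₁ε₀A/d₁ = 4.07 × 8.85×10⁻¹² × 4.85×10⁻³ / 3.12×10⁻⁵ = 5.60×10⁻⁹ F.
C₂ = κ₂ε₀A/d₂ = 10.2 × 8.85×10⁻¹² × 4.85×10⁻³ / 2.03×10⁻⁵ = 2.16×10⁻⁸ F.
C = (1/C₁ + 1/C₂)⁻¹ = 4.45×10⁻⁹ F.

C ≈ 4.45 nF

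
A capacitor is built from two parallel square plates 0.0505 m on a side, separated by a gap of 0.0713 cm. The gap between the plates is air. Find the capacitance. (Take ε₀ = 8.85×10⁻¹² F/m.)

31.7 pF

A = (0.0505 m)² = 2.55×10⁻³ m².
C = ε₀A/d = 8.85×10⁻¹² × 2.55×10⁻³ / 7.13×10⁻⁴ = 3.17×10⁻¹¹ F.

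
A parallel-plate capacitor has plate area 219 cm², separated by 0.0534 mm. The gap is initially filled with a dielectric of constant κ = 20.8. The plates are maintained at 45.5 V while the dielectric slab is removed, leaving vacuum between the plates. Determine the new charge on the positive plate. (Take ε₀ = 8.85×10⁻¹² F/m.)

Q ≈ 165 nC

A = 219 cm² = 2.19×10⁻² m².
Initially C₁ = κε₀A/d = 20.8 × 8.85×10⁻¹² × 2.19×10⁻² / 5.34×10⁻⁵ = 7.55×10⁻⁸ F.
Q₁ = 3.43×10⁻⁶ C.
Battery connected ⇒ V is held fixed. C₂ = 0.0481 C₁ and Q = CV, so Q₂/Q₁ = C₂/C₁ = 0.0481.
Q₂ = 0.0481 × 3.43×10⁻⁶ = 1.65×10⁻⁷ C.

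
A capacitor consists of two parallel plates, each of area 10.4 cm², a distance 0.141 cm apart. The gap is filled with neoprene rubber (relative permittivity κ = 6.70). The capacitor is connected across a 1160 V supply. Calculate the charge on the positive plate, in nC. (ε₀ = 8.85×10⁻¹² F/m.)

A = 10.4 cm² = 1.04×10⁻³ m².
C = κε₀A/d = 6.70 × 8.85×10⁻¹² × 1.04×10⁻³ / 1.41×10⁻³ = 4.37×10⁻¹¹ F.
Q = CV = 4.37×10⁻¹¹ × 1160 = 5.07×10⁻⁸ C.

Q ≈ 50.7 nC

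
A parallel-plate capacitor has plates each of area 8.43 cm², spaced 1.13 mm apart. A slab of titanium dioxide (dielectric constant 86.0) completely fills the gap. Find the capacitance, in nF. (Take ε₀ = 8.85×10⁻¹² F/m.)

A = 8.43 cm² = 8.43×10⁻⁴ m².
C = κε₀A/d = 86.0 × 8.85×10⁻¹² × 8.43×10⁻⁴ / 1.13×10⁻³ = 5.68×10⁻¹⁰ F.

0.568 nF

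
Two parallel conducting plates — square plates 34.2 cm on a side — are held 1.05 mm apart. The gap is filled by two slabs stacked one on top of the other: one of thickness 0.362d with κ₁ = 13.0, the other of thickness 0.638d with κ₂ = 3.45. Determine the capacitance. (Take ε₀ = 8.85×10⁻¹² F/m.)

A = (34.2 cm)² = 0.117 m².
Stacked slabs ⇒ two capacitors in series, each with the full plate area.
C₁ = κ₁ε₀A/d₁ = 13.0 × 8.85×10⁻¹² × 0.117 / 3.80×10⁻⁴ = 3.54×10⁻⁸ F.
C₂ = κ₂ε₀A/d₂ = 3.45 × 8.85×10⁻¹² × 0.117 / 6.70×10⁻⁴ = 5.33×10⁻⁹ F.
C = (1/C₁ + 1/C₂)⁻¹ = 4.63×10⁻⁹ F.

4.63 nF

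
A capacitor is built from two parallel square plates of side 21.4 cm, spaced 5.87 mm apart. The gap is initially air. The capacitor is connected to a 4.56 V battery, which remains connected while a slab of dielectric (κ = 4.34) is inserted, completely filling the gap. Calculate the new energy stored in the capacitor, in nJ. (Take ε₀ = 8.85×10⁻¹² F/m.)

A = (21.4 cm)² = 4.58×10⁻² m².
Initially C₁ = ε₀A/d = 8.85×10⁻¹² × 4.58×10⁻² / 5.87×10⁻³ = 6.90×10⁻¹¹ F.
U₁ = 7.18×10⁻¹⁰ J.
Battery connected ⇒ V is held fixed. C₂ = 4.34 C₁ and U = ½CV², so U₂/U₁ = C₂/C₁ = 4.34.
U₂ = 4.34 × 7.18×10⁻¹⁰ = 3.12×10⁻⁹ J.

3.12 nJ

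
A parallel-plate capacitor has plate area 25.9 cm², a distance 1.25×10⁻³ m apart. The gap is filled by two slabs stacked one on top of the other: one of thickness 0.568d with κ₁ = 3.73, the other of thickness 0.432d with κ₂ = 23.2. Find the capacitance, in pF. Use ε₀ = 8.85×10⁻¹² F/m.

C ≈ 107 pF

A = 25.9 cm² = 2.59×10⁻³ m².
Stacked slabs ⇒ two capacitors in series, each with the full plate area.
C₁ = κ₁ε₀A/d₁ = 3.73 × 8.85×10⁻¹² × 2.59×10⁻³ / 7.10×10⁻⁴ = 1.20×10⁻¹⁰ F.
C₂ = κ₂ε₀A/d₂ = 23.2 × 8.85×10⁻¹² × 2.59×10⁻³ / 5.40×10⁻⁴ = 9.85×10⁻¹⁰ F.
C = (1/C₁ + 1/C₂)⁻¹ = 1.07×10⁻¹⁰ F.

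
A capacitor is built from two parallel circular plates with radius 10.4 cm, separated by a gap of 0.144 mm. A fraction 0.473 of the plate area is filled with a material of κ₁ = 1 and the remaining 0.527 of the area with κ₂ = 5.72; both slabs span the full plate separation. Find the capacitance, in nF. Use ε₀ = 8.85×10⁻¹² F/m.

A = π(10.4 cm)² = 3.40×10⁻² m².
Side-by-side slabs ⇒ two capacitors in parallel, each spanning the full gap.
C₁ = κ₁ε₀A₁/d = 1.00 × 8.85×10⁻¹² × 1.61×10⁻² / 1.44×10⁻⁴ = 9.88×10⁻¹⁰ F.
C₂ = κ₂ε₀A₂/d = 5.72 × 8.85×10⁻¹² × 1.79×10⁻² / 1.44×10⁻⁴ = 6.30×10⁻⁹ F.
C = C₁ + C₂ = 7.28×10⁻⁹ F.

C ≈ 7.28 nF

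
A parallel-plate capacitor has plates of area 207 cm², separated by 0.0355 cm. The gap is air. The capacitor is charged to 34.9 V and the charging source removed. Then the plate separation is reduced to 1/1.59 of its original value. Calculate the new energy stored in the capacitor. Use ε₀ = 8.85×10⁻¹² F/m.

198 nJ

A = 207 cm² = 2.07×10⁻² m².
Initially C₁ = ε₀A/d = 8.85×10⁻¹² × 2.07×10⁻² / 3.55×10⁻⁴ = 5.16×10⁻¹⁰ F.
U₁ = 3.14×10⁻⁷ J.
Isolated ⇒ Q is held fixed. C₂ = 1.59 C₁ and U = Q²/(2C), so U₂/U₁ = C₁/C₂ = 0.629.
U₂ = 0.629 × 3.14×10⁻⁷ = 1.98×10⁻⁷ J.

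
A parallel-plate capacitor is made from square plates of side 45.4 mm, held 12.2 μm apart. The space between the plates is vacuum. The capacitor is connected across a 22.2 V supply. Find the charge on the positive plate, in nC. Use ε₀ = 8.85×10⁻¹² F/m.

A = (45.4 mm)² = 2.06×10⁻³ m².
C = ε₀A/d = 8.85×10⁻¹² × 2.06×10⁻³ / 1.22×10⁻⁵ = 1.50×10⁻⁹ F.
Q = CV = 1.50×10⁻⁹ × 22.2 = 3.32×10⁻⁸ C.

33.2 nC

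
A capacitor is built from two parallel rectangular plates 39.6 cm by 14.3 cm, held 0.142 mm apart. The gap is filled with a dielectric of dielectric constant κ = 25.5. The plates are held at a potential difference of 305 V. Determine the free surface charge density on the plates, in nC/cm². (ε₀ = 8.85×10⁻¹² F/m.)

A = 39.6 × 14.3 cm² = 5.66×10⁻² m².
C = κε₀A/d = 25.5 × 8.85×10⁻¹² × 5.66×10⁻² / 1.42×10⁻⁴ = 9.00×10⁻⁸ F.
σ = Q/A = CV/A = 9.00×10⁻⁸ × 305 / 5.66×10⁻² = 4.85×10⁻⁴ C/m².

48.5 nC/cm²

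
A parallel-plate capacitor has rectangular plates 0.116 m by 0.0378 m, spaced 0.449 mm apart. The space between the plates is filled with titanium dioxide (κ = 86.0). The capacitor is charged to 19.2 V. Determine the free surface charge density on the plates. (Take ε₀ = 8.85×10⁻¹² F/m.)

A = 0.116 × 0.0378 m² = 4.38×10⁻³ m².
C = κε₀A/d = 86.0 × 8.85×10⁻¹² × 4.38×10⁻³ / 4.49×10⁻⁴ = 7.43×10⁻⁹ F.
σ = Q/A = CV/A = 7.43×10⁻⁹ × 19.2 / 4.38×10⁻³ = 3.25×10⁻⁵ C/m².

3.25 nC/cm²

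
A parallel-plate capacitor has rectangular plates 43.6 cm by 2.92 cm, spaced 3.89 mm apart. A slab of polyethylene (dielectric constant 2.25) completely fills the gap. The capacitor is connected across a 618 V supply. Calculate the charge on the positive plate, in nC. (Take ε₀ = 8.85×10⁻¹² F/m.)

A = 43.6 × 2.92 cm² = 1.27×10⁻² m².
C = κε₀A/d = 2.25 × 8.85×10⁻¹² × 1.27×10⁻² / 3.89×10⁻³ = 6.52×10⁻¹¹ F.
Q = CV = 6.52×10⁻¹¹ × 618 = 4.03×10⁻⁸ C.

Q ≈ 40.3 nC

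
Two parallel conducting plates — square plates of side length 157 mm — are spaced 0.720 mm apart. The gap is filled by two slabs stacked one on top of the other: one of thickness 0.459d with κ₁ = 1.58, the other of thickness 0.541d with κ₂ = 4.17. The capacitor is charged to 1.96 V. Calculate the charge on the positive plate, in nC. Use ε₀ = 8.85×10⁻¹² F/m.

A = (157 mm)² = 2.46×10⁻² m².
Stacked slabs ⇒ two capacitors in series, each with the full plate area.
C₁ = κ₁ε₀A/d₁ = 1.58 × 8.85×10⁻¹² × 2.46×10⁻² / 3.30×10⁻⁴ = 1.04×10⁻⁹ F.
C₂ = κ₂ε₀A/d₂ = 4.17 × 8.85×10⁻¹² × 2.46×10⁻² / 3.90×10⁻⁴ = 2.34×10⁻⁹ F.
C = (1/C₁ + 1/C₂)⁻¹ = 7.21×10⁻¹⁰ F.
Q = CV = 7.21×10⁻¹⁰ × 1.96 = 1.41×10⁻⁹ C.

1.41 nC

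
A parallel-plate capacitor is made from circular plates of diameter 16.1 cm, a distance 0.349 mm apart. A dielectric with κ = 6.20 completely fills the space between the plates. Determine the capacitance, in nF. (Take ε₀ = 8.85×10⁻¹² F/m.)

3.20 nF

A = π(16.1/2 cm)² = 2.04×10⁻² m².
C = κε₀A/d = 6.20 × 8.85×10⁻¹² × 2.04×10⁻² / 3.49×10⁻⁴ = 3.20×10⁻⁹ F.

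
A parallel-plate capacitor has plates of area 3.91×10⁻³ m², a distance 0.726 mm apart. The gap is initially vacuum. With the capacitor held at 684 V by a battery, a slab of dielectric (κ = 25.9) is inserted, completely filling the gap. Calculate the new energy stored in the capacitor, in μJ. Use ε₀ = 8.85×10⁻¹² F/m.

U ≈ 289 μJ

Initially C₁ = ε₀A/d = 8.85×10⁻¹² × 3.91×10⁻³ / 7.26×10⁻⁴ = 4.77×10⁻¹¹ F.
U₁ = 1.11×10⁻⁵ J.
Battery connected ⇒ V is held fixed. C₂ = 25.9 C₁ and U = ½CV², so U₂/U₁ = C₂/C₁ = 25.9.
U₂ = 25.9 × 1.11×10⁻⁵ = 2.89×10⁻⁴ J.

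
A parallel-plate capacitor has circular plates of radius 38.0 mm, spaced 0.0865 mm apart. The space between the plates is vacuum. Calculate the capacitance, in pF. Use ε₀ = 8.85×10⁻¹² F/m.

A = π(38.0 mm)² = 4.54×10⁻³ m².
C = ε₀A/d = 8.85×10⁻¹² × 4.54×10⁻³ / 8.65×10⁻⁵ = 4.64×10⁻¹⁰ F.

464 pF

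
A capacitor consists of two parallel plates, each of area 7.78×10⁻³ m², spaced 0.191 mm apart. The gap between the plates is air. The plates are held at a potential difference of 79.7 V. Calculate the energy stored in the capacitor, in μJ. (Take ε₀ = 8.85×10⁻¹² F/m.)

1.14 μJ

C = ε₀A/d = 8.85×10⁻¹² × 7.78×10⁻³ / 1.91×10⁻⁴ = 3.60×10⁻¹⁰ F.
U = ½CV² = ½ × 3.60×10⁻¹⁰ × (79.7)² = 1.14×10⁻⁶ J.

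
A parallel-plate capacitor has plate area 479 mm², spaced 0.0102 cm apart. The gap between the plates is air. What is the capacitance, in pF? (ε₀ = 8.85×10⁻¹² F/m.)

41.6 pF

A = 479 mm² = 4.79×10⁻⁴ m².
C = ε₀A/d = 8.85×10⁻¹² × 4.79×10⁻⁴ / 1.02×10⁻⁴ = 4.16×10⁻¹¹ F.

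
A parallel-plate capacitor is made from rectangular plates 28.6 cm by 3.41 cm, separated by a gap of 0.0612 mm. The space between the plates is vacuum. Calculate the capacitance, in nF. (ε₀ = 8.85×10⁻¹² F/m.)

1.41 nF

A = 28.6 × 3.41 cm² = 9.75×10⁻³ m².
C = ε₀A/d = 8.85×10⁻¹² × 9.75×10⁻³ / 6.12×10⁻⁵ = 1.41×10⁻⁹ F.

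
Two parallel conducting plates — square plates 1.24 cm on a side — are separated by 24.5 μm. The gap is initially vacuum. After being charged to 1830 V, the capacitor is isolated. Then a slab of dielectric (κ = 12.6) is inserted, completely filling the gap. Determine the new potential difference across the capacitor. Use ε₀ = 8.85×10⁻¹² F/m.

145 V

A = (1.24 cm)² = 1.54×10⁻⁴ m².
Initially C₁ = ε₀A/d = 8.85×10⁻¹² × 1.54×10⁻⁴ / 2.45×10⁻⁵ = 5.55×10⁻¹¹ F.
V₁ = 1.83×10³ V.
Isolated ⇒ Q is held fixed. C₂ = 12.6 C₁ and V = Q/C, so V₂/V₁ = C₁/C₂ = 0.0794.
V₂ = 0.0794 × 1.83×10³ = 1.45×10² V.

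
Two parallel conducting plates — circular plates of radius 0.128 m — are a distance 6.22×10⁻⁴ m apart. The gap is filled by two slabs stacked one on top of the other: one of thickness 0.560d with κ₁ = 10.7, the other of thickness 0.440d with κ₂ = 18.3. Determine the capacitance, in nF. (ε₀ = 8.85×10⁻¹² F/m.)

A = π(0.128 m)² = 5.15×10⁻² m².
Stacked slabs ⇒ two capacitors in series, each with the full plate area.
C₁ = κ₁ε₀A/d₁ = 10.7 × 8.85×10⁻¹² × 5.15×10⁻² / 3.48×10⁻⁴ = 1.40×10⁻⁸ F.
C₂ = κ₂ε₀A/d₂ = 18.3 × 8.85×10⁻¹² × 5.15×10⁻² / 2.74×10⁻⁴ = 3.05×10⁻⁸ F.
C = (1/C₁ + 1/C₂)⁻¹ = 9.59×10⁻⁹ F.

C ≈ 9.59 nF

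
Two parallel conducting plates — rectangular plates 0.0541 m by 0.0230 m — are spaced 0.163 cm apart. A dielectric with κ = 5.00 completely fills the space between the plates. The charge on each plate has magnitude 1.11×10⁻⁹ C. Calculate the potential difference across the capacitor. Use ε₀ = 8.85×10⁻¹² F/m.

V ≈ 32.9 V

A = 0.0541 × 0.0230 m² = 1.24×10⁻³ m².
C = κε₀A/d = 5.00 × 8.85×10⁻¹² × 1.24×10⁻³ / 1.63×10⁻³ = 3.38×10⁻¹¹ F.
V = Q/C = 1.11×10⁻⁹ / 3.38×10⁻¹¹ = 32.9 V.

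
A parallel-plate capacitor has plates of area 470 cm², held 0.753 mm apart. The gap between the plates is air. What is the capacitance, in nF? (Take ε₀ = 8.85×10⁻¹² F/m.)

0.552 nF

A = 470 cm² = 4.70×10⁻² m².
C = ε₀A/d = 8.85×10⁻¹² × 4.70×10⁻² / 7.53×10⁻⁴ = 5.52×10⁻¹⁰ F.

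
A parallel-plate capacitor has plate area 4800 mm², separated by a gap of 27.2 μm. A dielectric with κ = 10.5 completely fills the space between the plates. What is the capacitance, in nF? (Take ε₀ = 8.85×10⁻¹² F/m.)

A = 4800 mm² = 4.80×10⁻³ m².
C = κε₀A/d = 10.5 × 8.85×10⁻¹² × 4.80×10⁻³ / 2.72×10⁻⁵ = 1.64×10⁻⁸ F.

C ≈ 16.4 nF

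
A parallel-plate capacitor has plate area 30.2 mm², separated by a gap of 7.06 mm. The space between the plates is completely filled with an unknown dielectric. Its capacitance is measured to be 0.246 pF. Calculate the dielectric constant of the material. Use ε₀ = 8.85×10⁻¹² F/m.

A = 30.2 mm² = 3.02×10⁻⁵ m².
κ = Cd/(ε₀A) = 2.46×10⁻¹³ × 7.06×10⁻³ / (8.85×10⁻¹² × 3.02×10⁻⁵) = 6.50.

6.50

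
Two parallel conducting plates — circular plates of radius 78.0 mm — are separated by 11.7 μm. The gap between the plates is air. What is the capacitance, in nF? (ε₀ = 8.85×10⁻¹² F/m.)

14.5 nF

A = π(78.0 mm)² = 1.91×10⁻² m².
C = ε₀A/d = 8.85×10⁻¹² × 1.91×10⁻² / 1.17×10⁻⁵ = 1.45×10⁻⁸ F.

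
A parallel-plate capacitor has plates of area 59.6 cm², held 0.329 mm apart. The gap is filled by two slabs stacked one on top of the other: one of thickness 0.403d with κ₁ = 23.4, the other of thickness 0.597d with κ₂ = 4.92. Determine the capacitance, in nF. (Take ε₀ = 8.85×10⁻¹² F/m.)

1.16 nF

A = 59.6 cm² = 5.96×10⁻³ m².
Stacked slabs ⇒ two capacitors in series, each with the full plate area.
C₁ = κ₁ε₀A/d₁ = 23.4 × 8.85×10⁻¹² × 5.96×10⁻³ / 1.33×10⁻⁴ = 9.31×10⁻⁹ F.
C₂ = κ₂ε₀A/d₂ = 4.92 × 8.85×10⁻¹² × 5.96×10⁻³ / 1.96×10⁻⁴ = 1.32×10⁻⁹ F.
C = (1/C₁ + 1/C₂)⁻¹ = 1.16×10⁻⁹ F.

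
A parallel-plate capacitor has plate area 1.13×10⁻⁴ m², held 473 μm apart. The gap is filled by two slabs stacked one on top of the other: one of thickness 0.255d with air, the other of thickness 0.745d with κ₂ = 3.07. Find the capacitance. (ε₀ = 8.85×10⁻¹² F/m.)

Stacked slabs ⇒ two capacitors in series, each with the full plate area.
C₁ = κ₁ε₀A/d₁ = 1.00 × 8.85×10⁻¹² × 1.13×10⁻⁴ / 1.21×10⁻⁴ = 8.29×10⁻¹² F.
C₂ = κ₂ε₀A/d₂ = 3.07 × 8.85×10⁻¹² × 1.13×10⁻⁴ / 3.52×10⁻⁴ = 8.71×10⁻¹² F.
C = (1/C₁ + 1/C₂)⁻¹ = 4.25×10⁻¹² F.

4.25 pF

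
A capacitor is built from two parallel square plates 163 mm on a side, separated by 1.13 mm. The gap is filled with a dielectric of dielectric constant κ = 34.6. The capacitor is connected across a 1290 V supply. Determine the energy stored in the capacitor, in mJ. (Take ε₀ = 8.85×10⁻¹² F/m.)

A = (163 mm)² = 2.66×10⁻² m².
C = κε₀A/d = 34.6 × 8.85×10⁻¹² × 2.66×10⁻² / 1.13×10⁻³ = 7.20×10⁻⁹ F.
U = ½CV² = ½ × 7.20×10⁻⁹ × (1290)² = 5.99×10⁻³ J.

U ≈ 5.99 mJ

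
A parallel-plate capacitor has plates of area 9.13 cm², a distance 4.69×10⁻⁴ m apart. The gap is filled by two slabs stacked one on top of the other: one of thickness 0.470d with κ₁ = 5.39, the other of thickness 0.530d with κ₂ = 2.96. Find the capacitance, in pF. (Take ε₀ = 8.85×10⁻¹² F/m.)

C ≈ 64.7 pF

A = 9.13 cm² = 9.13×10⁻⁴ m².
Stacked slabs ⇒ two capacitors in series, each with the full plate area.
C₁ = κ₁ε₀A/d₁ = 5.39 × 8.85×10⁻¹² × 9.13×10⁻⁴ / 2.20×10⁻⁴ = 1.98×10⁻¹⁰ F.
C₂ = κ₂ε₀A/d₂ = 2.96 × 8.85×10⁻¹² × 9.13×10⁻⁴ / 2.49×10⁻⁴ = 9.62×10⁻¹¹ F.
C = (1/C₁ + 1/C₂)⁻¹ = 6.47×10⁻¹¹ F.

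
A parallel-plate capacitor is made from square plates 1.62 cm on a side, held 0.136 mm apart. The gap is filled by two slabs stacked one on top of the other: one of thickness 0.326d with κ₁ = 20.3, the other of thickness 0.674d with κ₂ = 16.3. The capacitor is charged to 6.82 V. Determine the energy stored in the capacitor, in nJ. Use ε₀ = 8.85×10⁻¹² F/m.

U ≈ 6.92 nJ

A = (1.62 cm)² = 2.62×10⁻⁴ m².
Stacked slabs ⇒ two capacitors in series, each with the full plate area.
C₁ = κ₁ε₀A/d₁ = 20.3 × 8.85×10⁻¹² × 2.62×10⁻⁴ / 4.43×10⁻⁵ = 1.06×10⁻⁹ F.
C₂ = κ₂ε₀A/d₂ = 16.3 × 8.85×10⁻¹² × 2.62×10⁻⁴ / 9.17×10⁻⁵ = 4.13×10⁻¹⁰ F.
C = (1/C₁ + 1/C₂)⁻¹ = 2.97×10⁻¹⁰ F.
U = ½CV² = ½ × 2.97×10⁻¹⁰ × (6.82)² = 6.92×10⁻⁹ J.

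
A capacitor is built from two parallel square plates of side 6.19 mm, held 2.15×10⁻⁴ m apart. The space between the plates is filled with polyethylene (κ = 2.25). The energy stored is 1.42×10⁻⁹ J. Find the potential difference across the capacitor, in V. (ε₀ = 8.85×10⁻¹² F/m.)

V ≈ 28.3 V

A = (6.19 mm)² = 3.83×10⁻⁵ m².
C = κε₀A/d = 2.25 × 8.85×10⁻¹² × 3.83×10⁻⁵ / 2.15×10⁻⁴ = 3.55×10⁻¹² F.
V = √(2U/C) = √(2 × 1.42×10⁻⁹ / 3.55×10⁻¹²) = 28.3 V.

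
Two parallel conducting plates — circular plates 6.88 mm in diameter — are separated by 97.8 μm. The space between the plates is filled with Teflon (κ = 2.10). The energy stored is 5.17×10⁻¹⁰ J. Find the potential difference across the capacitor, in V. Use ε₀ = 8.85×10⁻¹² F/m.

12.1 V

A = π(6.88/2 mm)² = 3.72×10⁻⁵ m².
C = κε₀A/d = 2.10 × 8.85×10⁻¹² × 3.72×10⁻⁵ / 9.78×10⁻⁵ = 7.06×10⁻¹² F.
V = √(2U/C) = √(2 × 5.17×10⁻¹⁰ / 7.06×10⁻¹²) = 12.1 V.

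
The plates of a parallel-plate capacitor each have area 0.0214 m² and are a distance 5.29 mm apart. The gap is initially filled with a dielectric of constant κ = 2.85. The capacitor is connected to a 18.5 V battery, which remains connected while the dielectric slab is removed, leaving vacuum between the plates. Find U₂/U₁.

Battery connected ⇒ V is held fixed.
C₂ = 0.351 C₁ and U = ½CV², so U₂/U₁ = C₂/C₁ = 0.351.

0.351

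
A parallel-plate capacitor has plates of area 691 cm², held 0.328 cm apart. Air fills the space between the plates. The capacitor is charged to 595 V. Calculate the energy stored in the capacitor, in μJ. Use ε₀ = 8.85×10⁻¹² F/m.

A = 691 cm² = 6.91×10⁻² m².
C = ε₀A/d = 8.85×10⁻¹² × 6.91×10⁻² / 3.28×10⁻³ = 1.86×10⁻¹⁰ F.
U = ½CV² = ½ × 1.86×10⁻¹⁰ × (595)² = 3.30×10⁻⁵ J.

U ≈ 33.0 μJ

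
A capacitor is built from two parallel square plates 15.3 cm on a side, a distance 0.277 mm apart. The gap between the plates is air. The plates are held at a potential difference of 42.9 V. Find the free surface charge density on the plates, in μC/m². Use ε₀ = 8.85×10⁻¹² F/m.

1.37 μC/m²

A = (15.3 cm)² = 2.34×10⁻² m².
C = ε₀A/d = 8.85×10⁻¹² × 2.34×10⁻² / 2.77×10⁻⁴ = 7.48×10⁻¹⁰ F.
σ = Q/A = CV/A = 7.48×10⁻¹⁰ × 42.9 / 2.34×10⁻² = 1.37×10⁻⁶ C/m².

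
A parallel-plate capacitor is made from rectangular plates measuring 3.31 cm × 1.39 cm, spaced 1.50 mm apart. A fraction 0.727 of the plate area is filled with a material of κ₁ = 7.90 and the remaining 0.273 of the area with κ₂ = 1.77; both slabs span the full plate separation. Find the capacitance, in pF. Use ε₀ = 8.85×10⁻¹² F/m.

A = 3.31 × 1.39 cm² = 4.60×10⁻⁴ m².
Side-by-side slabs ⇒ two capacitors in parallel, each spanning the full gap.
C₁ = κ₁ε₀A₁/d = 7.90 × 8.85×10⁻¹² × 3.34×10⁻⁴ / 1.50×10⁻³ = 1.56×10⁻¹¹ F.
C₂ = κ₂ε₀A₂/d = 1.77 × 8.85×10⁻¹² × 1.26×10⁻⁴ / 1.50×10⁻³ = 1.31×10⁻¹² F.
C = C₁ + C₂ = 1.69×10⁻¹¹ F.

16.9 pF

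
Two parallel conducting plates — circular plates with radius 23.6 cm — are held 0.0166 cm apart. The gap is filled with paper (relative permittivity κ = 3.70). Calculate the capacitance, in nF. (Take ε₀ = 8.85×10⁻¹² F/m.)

C ≈ 34.5 nF

A = π(23.6 cm)² = 0.175 m².
C = κε₀A/d = 3.70 × 8.85×10⁻¹² × 0.175 / 1.66×10⁻⁴ = 3.45×10⁻⁸ F.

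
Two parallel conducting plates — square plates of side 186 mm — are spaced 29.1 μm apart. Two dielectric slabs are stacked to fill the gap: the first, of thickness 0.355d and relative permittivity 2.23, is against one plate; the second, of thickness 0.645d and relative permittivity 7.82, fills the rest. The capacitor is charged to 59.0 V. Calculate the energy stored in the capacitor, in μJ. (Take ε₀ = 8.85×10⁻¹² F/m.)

A = (186 mm)² = 3.46×10⁻² m².
Stacked slabs ⇒ two capacitors in series, each with the full plate area.
C₁ = κ₁ε₀A/d₁ = 2.23 × 8.85×10⁻¹² × 3.46×10⁻² / 1.03×10⁻⁵ = 6.61×10⁻⁸ F.
C₂ = κ₂ε₀A/d₂ = 7.82 × 8.85×10⁻¹² × 3.46×10⁻² / 1.88×10⁻⁵ = 1.28×10⁻⁷ F.
C = (1/C₁ + 1/C₂)⁻¹ = 4.35×10⁻⁸ F.
U = ½CV² = ½ × 4.35×10⁻⁸ × (59.0)² = 7.58×10⁻⁵ J.

U ≈ 75.8 μJ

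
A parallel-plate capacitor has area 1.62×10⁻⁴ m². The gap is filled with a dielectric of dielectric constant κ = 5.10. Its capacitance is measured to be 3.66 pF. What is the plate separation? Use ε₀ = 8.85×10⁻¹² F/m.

d = κε₀A/C = 5.10 × 8.85×10⁻¹² × 1.62×10⁻⁴ / 3.66×10⁻¹² = 2.00×10⁻³ m.

d ≈ 2.00 mm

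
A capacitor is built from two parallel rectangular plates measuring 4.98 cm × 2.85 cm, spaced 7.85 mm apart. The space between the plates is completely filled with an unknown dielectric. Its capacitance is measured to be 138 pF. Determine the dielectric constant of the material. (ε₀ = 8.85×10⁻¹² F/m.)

κ ≈ 86.2

A = 4.98 × 2.85 cm² = 1.42×10⁻³ m².
κ = Cd/(ε₀A) = 1.38×10⁻¹⁰ × 7.85×10⁻³ / (8.85×10⁻¹² × 1.42×10⁻³) = 86.2.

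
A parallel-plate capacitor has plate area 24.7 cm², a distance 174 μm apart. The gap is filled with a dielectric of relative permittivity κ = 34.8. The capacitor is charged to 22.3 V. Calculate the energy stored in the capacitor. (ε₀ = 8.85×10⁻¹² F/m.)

A = 24.7 cm² = 2.47×10⁻³ m².
C = κε₀A/d = 34.8 × 8.85×10⁻¹² × 2.47×10⁻³ / 1.74×10⁻⁴ = 4.37×10⁻⁹ F.
U = ½CV² = ½ × 4.37×10⁻⁹ × (22.3)² = 1.09×10⁻⁶ J.

1.09 μJ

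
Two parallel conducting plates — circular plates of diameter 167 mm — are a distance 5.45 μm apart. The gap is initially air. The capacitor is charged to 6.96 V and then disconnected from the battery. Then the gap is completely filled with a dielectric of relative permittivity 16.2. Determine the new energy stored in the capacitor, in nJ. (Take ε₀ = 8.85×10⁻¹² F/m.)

U ≈ 53.2 nJ

A = π(167/2 mm)² = 2.19×10⁻² m².
Initially C₁ = ε₀A/d = 8.85×10⁻¹² × 2.19×10⁻² / 5.45×10⁻⁶ = 3.56×10⁻⁸ F.
U₁ = 8.62×10⁻⁷ J.
Isolated ⇒ Q is held fixed. C₂ = 16.2 C₁ and U = Q²/(2C), so U₂/U₁ = C₁/C₂ = 0.0617.
U₂ = 0.0617 × 8.62×10⁻⁷ = 5.32×10⁻⁸ J.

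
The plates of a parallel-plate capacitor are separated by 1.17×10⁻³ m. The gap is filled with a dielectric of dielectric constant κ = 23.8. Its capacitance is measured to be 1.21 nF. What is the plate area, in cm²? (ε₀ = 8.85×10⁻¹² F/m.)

A = Cd/(κε₀) = 1.21×10⁻⁹ × 1.17×10⁻³ / (23.8 × 8.85×10⁻¹²) = 6.72×10⁻³ m².

A ≈ 67.2 cm²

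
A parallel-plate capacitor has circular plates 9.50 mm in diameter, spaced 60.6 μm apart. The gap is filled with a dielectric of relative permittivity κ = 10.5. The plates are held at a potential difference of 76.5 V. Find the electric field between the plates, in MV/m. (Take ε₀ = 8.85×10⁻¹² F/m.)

E = V/d = 76.5 / 6.06×10⁻⁵ = 1.26×10⁶ V/m.

1.26 MV/m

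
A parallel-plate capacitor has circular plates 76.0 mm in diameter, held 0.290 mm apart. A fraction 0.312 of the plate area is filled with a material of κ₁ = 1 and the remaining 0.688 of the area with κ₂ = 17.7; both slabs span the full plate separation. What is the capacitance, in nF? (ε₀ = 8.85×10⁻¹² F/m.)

A = π(76.0/2 mm)² = 4.54×10⁻³ m².
Side-by-side slabs ⇒ two capacitors in parallel, each spanning the full gap.
C₁ = κ₁ε₀A₁/d = 1.00 × 8.85×10⁻¹² × 1.42×10⁻³ / 2.90×10⁻⁴ = 4.32×10⁻¹¹ F.
C₂ = κ₂ε₀A₂/d = 17.7 × 8.85×10⁻¹² × 3.12×10⁻³ / 2.90×10⁻⁴ = 1.69×10⁻⁹ F.
C = C₁ + C₂ = 1.73×10⁻⁹ F.

C ≈ 1.73 nF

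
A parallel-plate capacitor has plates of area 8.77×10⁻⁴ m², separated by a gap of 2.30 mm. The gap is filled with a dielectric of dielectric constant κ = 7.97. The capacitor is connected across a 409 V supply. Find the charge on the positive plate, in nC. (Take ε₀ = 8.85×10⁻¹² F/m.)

C = κε₀A/d = 7.97 × 8.85×10⁻¹² × 8.77×10⁻⁴ / 2.30×10⁻³ = 2.69×10⁻¹¹ F.
Q = CV = 2.69×10⁻¹¹ × 409 = 1.10×10⁻⁸ C.

Q ≈ 11.0 nC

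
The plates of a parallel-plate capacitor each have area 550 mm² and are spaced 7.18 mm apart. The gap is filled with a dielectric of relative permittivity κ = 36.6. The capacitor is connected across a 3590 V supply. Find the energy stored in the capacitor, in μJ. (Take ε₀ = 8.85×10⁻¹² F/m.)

U ≈ 160 μJ

A = 550 mm² = 5.50×10⁻⁴ m².
C = κε₀A/d = 36.6 × 8.85×10⁻¹² × 5.50×10⁻⁴ / 7.18×10⁻³ = 2.48×10⁻¹¹ F.
U = ½CV² = ½ × 2.48×10⁻¹¹ × (3590)² = 1.60×10⁻⁴ J.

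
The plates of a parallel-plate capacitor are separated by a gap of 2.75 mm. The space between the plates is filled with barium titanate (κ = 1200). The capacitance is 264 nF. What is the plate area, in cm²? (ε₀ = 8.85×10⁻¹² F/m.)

A ≈ 684 cm²

A = Cd/(κε₀) = 2.64×10⁻⁷ × 2.75×10⁻³ / (1200 × 8.85×10⁻¹²) = 6.84×10⁻² m².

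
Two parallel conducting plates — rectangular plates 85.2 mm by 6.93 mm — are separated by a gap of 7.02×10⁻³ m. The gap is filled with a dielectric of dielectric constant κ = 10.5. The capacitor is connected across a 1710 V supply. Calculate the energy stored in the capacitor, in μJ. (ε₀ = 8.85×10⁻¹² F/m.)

U ≈ 11.4 μJ

A = 85.2 × 6.93 mm² = 5.90×10⁻⁴ m².
C = κε₀A/d = 10.5 × 8.85×10⁻¹² × 5.90×10⁻⁴ / 7.02×10⁻³ = 7.82×10⁻¹² F.
U = ½CV² = ½ × 7.82×10⁻¹² × (1710)² = 1.14×10⁻⁵ J.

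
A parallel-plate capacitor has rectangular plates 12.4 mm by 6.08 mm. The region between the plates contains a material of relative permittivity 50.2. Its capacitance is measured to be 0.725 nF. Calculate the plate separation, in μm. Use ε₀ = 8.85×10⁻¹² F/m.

A = 12.4 × 6.08 mm² = 7.54×10⁻⁵ m².
d = κε₀A/C = 50.2 × 8.85×10⁻¹² × 7.54×10⁻⁵ / 7.25×10⁻¹⁰ = 4.62×10⁻⁵ m.

46.2 μm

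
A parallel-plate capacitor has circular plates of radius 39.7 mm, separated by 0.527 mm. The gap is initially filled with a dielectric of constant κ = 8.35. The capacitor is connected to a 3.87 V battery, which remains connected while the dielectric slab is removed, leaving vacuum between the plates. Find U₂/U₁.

Battery connected ⇒ V is held fixed.
C₂ = 0.120 C₁ and U = ½CV², so U₂/U₁ = C₂/C₁ = 0.120.

0.120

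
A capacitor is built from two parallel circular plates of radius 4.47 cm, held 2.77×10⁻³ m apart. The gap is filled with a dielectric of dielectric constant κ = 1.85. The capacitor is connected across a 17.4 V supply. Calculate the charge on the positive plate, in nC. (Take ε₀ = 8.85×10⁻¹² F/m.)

0.646 nC

A = π(4.47 cm)² = 6.28×10⁻³ m².
C = κε₀A/d = 1.85 × 8.85×10⁻¹² × 6.28×10⁻³ / 2.77×10⁻³ = 3.71×10⁻¹¹ F.
Q = CV = 3.71×10⁻¹¹ × 17.4 = 6.46×10⁻¹⁰ C.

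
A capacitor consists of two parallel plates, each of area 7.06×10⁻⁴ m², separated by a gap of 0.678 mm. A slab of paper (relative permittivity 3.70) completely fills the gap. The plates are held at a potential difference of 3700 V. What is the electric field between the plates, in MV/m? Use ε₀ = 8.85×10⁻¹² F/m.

E = V/d = 3700 / 6.78×10⁻⁴ = 5.46×10⁶ V/m.

E ≈ 5.46 MV/m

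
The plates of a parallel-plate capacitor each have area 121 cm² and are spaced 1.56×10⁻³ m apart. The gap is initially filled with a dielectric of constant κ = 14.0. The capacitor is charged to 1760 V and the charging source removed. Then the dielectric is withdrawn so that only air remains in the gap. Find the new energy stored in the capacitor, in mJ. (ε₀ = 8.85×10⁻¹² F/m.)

A = 121 cm² = 1.21×10⁻² m².
Initially C₁ = κε₀A/d = 14.0 × 8.85×10⁻¹² × 1.21×10⁻² / 1.56×10⁻³ = 9.61×10⁻¹⁰ F.
U₁ = 1.49×10⁻³ J.
Isolated ⇒ Q is held fixed. C₂ = 0.0714 C₁ and U = Q²/(2C), so U₂/U₁ = C₁/C₂ = 14.0.
U₂ = 14.0 × 1.49×10⁻³ = 2.08×10⁻² J.

20.8 mJ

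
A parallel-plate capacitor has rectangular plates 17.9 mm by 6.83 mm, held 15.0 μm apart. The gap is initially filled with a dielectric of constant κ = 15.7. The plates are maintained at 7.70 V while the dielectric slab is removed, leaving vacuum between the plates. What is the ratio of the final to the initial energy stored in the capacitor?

Battery connected ⇒ V is held fixed.
C₂ = 0.0637 C₁ and U = ½CV², so U₂/U₁ = C₂/C₁ = 0.0637.

0.0637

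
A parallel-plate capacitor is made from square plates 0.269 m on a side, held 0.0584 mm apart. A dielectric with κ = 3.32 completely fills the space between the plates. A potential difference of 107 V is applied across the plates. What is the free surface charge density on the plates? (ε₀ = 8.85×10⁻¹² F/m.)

A = (0.269 m)² = 7.24×10⁻² m².
C = κε₀A/d = 3.32 × 8.85×10⁻¹² × 7.24×10⁻² / 5.84×10⁻⁵ = 3.64×10⁻⁸ F.
σ = Q/A = CV/A = 3.64×10⁻⁸ × 107 / 7.24×10⁻² = 5.38×10⁻⁵ C/m².

5.38 nC/cm²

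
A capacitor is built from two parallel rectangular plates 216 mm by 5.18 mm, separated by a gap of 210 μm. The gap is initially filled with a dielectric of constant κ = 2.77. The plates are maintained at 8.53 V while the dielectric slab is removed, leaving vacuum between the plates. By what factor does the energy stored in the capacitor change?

Battery connected ⇒ V is held fixed.
C₂ = 0.361 C₁ and U = ½CV², so U₂/U₁ = C₂/C₁ = 0.361.

0.361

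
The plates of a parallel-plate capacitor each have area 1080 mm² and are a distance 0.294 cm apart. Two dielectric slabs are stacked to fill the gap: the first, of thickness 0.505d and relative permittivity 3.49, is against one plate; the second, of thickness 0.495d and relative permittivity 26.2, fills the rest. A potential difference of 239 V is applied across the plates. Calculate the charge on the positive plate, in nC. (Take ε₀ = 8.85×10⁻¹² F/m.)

Q ≈ 4.75 nC

A = 1080 mm² = 1.08×10⁻³ m².
Stacked slabs ⇒ two capacitors in series, each with the full plate area.
C₁ = κ₁ε₀A/d₁ = 3.49 × 8.85×10⁻¹² × 1.08×10⁻³ / 1.48×10⁻³ = 2.25×10⁻¹¹ F.
C₂ = κ₂ε₀A/d₂ = 26.2 × 8.85×10⁻¹² × 1.08×10⁻³ / 1.46×10⁻³ = 1.72×10⁻¹⁰ F.
C = (1/C₁ + 1/C₂)⁻¹ = 1.99×10⁻¹¹ F.
Q = CV = 1.99×10⁻¹¹ × 239 = 4.75×10⁻⁹ C.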